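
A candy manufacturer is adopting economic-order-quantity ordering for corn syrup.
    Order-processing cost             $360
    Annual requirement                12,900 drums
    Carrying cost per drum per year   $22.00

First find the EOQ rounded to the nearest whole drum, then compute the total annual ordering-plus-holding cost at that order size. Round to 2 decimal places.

$14,294.62

Q* = √(2·D·S / H) = √(2·12,900·360 / 22) = √422,181.8 ≈ 649.76 → Q = 650 drums
Annual ordering cost = (D/Q)·S = (12,900/650) × 360 = $7,144.62
Annual holding cost  = (Q/2)·H = (650/2) × 22 = $7,150.00
Total = $7,144.62 + $7,150.00 = $14,294.62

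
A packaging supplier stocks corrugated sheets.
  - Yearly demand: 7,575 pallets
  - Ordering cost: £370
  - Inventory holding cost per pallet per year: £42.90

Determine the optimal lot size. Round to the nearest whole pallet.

361 pallets

Optimal lot size Q* = (2 × 7,575 × £370 / £42.9)^½ ≈ 361.48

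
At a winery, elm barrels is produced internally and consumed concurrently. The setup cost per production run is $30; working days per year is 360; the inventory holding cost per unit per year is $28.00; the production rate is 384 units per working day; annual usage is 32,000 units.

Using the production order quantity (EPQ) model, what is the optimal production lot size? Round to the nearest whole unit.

Daily demand d = 32,000/360 = 88.889; p = 384; 1 − d/p = 0.76852
EPQ = √(2DS / (H(1 − d/p)))
    = √(2 × 32,000 × 30 / (28 × 0.76852)) ≈ 298.71

299 units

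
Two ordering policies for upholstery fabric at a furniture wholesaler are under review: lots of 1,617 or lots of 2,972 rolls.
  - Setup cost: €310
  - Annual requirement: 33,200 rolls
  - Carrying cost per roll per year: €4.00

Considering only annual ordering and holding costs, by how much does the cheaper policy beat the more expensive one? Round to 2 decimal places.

€191.89

Annual cost at Q: ordering D·S/Q plus holding Q·H/2.
TC(1,617) = (33,200/1,617)×310 + (1,617/2)×4 = €9,598.87
TC(2,972) = (33,200/2,972)×310 + (2,972/2)×4 = €9,406.99
Lots of 2,972 are cheaper by €191.89.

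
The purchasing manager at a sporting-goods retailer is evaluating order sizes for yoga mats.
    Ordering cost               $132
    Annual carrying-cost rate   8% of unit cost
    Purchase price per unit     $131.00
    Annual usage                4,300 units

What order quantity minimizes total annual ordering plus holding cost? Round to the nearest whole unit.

H = i·C = 0.08 × $131 = $10.4800 per unit-year
Q* = √(2·D·S / H) = √(2·4,300·132 / 10.48) = √108,320.6 ≈ 329.12

329 units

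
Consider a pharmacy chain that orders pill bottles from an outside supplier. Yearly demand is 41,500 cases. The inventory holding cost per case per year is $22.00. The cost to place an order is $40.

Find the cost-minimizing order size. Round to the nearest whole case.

Optimal lot size Q* = (2 × 41,500 × $40 / $22)^½ ≈ 388.47

388 cases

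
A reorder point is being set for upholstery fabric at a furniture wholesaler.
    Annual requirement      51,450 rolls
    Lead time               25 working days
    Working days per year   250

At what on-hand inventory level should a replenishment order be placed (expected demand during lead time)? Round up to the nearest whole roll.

Daily demand d = 51,450 / 250 = 205.800 rolls/day
Demand during lead time = 205.800 × 25 = 5,145.00
Reorder point = 5,145.00 → round up

5,145 rolls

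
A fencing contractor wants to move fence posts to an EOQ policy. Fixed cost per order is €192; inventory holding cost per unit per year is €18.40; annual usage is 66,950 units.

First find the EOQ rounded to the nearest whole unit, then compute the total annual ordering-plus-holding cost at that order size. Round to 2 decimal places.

EOQ = √(2DS/H) = √(2 × 66,950 × 192 / 18.4)
    = √(1,397,217.39) ≈ 1,182.04 → Q = 1,182 units
Ordering: D/Q × S = 66,950/1,182 × €192 = €10,875.13
Holding:  Q/2 × H = 1,182/2 × €18.4 = €10,874.40
Total = €10,875.13 + €10,874.40 = €21,749.53

€21,749.53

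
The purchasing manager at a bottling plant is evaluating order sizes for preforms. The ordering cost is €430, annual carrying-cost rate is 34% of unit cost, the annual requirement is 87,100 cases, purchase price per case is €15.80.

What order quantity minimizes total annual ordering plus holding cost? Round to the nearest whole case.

3,734 cases

H = i·C = 0.34 × €15.8 = €5.3720 per case-year
2DS/H = 2·87,100·430/5.372 = 13,943,782.58
EOQ = √13,943,782.58 ≈ 3,734.14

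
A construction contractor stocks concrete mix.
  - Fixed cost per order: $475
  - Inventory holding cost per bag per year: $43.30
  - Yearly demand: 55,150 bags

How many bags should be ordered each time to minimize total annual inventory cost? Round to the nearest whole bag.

1,100 bags

EOQ = √(2DS/H) = √(2 × 55,150 × 475 / 43.3)
    = √(1,209,988.45) ≈ 1,099.99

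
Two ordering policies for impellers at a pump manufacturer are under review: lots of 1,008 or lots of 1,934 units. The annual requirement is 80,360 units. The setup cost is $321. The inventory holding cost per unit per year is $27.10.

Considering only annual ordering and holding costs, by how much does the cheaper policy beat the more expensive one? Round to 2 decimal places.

$294.40

TC(Q) = (D/Q)S + (Q/2)H
TC(1,008) = (80,360/1,008)×321 + (1,008/2)×27.1 = $39,249.23
TC(1,934) = (80,360/1,934)×321 + (1,934/2)×27.1 = $39,543.63
|ΔTC| = |$39,249.23 − $39,543.63| = $294.40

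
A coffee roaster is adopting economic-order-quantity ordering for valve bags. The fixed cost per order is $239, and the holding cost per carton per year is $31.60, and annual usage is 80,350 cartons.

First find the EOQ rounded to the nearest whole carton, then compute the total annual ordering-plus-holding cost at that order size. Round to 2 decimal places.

$34,837.78

EOQ = √(2DS/H) = √(2 × 80,350 × 239 / 31.6)
    = √(1,215,420.89) ≈ 1,102.46 → Q = 1,102 cartons
Annual ordering cost = (D/Q)·S = (80,350/1,102) × 239 = $17,426.18
Annual holding cost  = (Q/2)·H = (1,102/2) × 31.6 = $17,411.60
Total = $17,426.18 + $17,411.60 = $34,837.78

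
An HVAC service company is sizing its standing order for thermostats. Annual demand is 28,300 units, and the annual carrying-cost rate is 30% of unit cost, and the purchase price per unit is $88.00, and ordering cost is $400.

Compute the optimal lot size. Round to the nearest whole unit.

Holding cost per unit per year: H = 30% × $88 = $26.4000
2DS/H = 2·28,300·400/26.4 = 857,575.76
EOQ = √857,575.76 ≈ 926.05

926 units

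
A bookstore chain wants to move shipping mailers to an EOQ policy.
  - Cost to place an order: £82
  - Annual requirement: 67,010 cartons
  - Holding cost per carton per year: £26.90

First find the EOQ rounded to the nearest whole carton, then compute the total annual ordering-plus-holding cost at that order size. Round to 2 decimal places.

£17,193.64

Q* = √(2·D·S / H) = √(2·67,010·82 / 26.9) = √408,536.8 ≈ 639.17 → Q = 639 cartons
Ordering: D/Q × S = 67,010/639 × £82 = £8,599.09
Holding:  Q/2 × H = 639/2 × £26.9 = £8,594.55
Total = £8,599.09 + £8,594.55 = £17,193.64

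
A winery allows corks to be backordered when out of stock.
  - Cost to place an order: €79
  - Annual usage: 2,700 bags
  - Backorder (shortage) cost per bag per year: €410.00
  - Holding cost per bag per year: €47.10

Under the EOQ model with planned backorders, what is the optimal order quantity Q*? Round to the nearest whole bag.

Q* = √(2DS/H) · √((H + b)/b)
   = √(2 × 2,700 × 79 / 47.1) · √((47.1 + 410) / 410)
   = 95.170 × 1.0559 ≈ 100.49

100 bags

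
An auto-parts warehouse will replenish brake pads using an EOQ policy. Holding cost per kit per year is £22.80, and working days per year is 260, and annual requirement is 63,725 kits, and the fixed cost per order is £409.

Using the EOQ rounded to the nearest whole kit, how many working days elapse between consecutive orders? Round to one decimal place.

6.2 days

Q* = √(2·D·S / H) = √(2·63,725·409 / 22.8) = √2,286,274.1 ≈ 1,512.04 → Q = 1,512 kits
Cycle time = (working days × Q)/D = (260 × 1,512) / 63,725 = 6.169 days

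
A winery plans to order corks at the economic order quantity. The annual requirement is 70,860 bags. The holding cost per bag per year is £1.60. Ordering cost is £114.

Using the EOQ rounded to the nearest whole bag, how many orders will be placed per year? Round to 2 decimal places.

Q* = √(2·D·S / H) = √(2·70,860·114 / 1.6) = √10,097,550.0 ≈ 3,177.66 → Q = 3,178
Orders per year = D/Q = 70,860 / 3,178 = 22.297

22.30 orders per year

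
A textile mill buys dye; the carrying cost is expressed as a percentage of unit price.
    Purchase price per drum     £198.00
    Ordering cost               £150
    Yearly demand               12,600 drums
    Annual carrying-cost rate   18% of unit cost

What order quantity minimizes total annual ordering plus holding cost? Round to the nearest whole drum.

326 drums

Holding cost per drum per year: H = 18% × £198 = £35.6400
Optimal lot size Q* = (2 × 12,600 × £150 / £35.64)^½ ≈ 325.67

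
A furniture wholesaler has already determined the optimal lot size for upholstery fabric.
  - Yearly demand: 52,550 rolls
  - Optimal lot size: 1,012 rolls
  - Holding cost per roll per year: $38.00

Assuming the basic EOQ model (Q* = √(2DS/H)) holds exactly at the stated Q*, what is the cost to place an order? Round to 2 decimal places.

From Q* = √(2DS/H) ⇒ Q*² = 2DS/H.
S = Q²H / (2D) = 1,012² × 38 / (2 × 52,550) = 370.2899

$370.29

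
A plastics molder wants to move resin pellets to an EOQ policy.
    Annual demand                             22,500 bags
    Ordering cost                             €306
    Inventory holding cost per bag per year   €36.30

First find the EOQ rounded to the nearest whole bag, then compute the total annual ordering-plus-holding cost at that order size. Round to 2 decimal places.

€22,357.35

2DS/H = 2·22,500·306/36.3 = 379,338.84
EOQ = √379,338.84 ≈ 615.90 → Q = 616 bags
Annual ordering cost = (D/Q)·S = (22,500/616) × 306 = €11,176.95
Annual holding cost  = (Q/2)·H = (616/2) × 36.3 = €11,180.40
Total = €11,176.95 + €11,180.40 = €22,357.35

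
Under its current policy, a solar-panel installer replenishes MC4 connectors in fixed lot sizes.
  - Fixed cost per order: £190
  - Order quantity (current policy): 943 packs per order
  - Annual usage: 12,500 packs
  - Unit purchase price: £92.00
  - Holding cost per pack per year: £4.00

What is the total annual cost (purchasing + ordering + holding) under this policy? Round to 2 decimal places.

£1,154,404.56

Annual ordering cost = (D/Q)·S = (12,500/943) × 190 = £2,518.56
Annual holding cost  = (Q/2)·H = (943/2) × 4 = £1,886.00
Purchase cost = D·C = 12,500 × 92 = £1,150,000.00
Total = £2,518.56 + £1,886.00 + £1,150,000.00 = £1,154,404.56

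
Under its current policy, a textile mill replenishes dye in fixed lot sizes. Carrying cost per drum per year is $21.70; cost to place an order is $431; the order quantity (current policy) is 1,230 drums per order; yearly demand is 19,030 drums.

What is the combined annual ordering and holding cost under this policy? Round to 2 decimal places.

$20,013.74

Ordering: D/Q × S = 19,030/1,230 × $431 = $6,668.24
Holding:  Q/2 × H = 1,230/2 × $21.7 = $13,345.50
Total = $6,668.24 + $13,345.50 = $20,013.74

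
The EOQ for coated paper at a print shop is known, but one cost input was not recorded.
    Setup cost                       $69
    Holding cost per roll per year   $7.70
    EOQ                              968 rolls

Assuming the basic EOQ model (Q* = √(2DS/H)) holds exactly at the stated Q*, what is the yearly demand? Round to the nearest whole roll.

52,283 rolls per year

Since Q* = (2DS/H)^½, squaring gives Q*²·H = 2DS.
D = Q²H / (2S) = 968² × 7.7 / (2 × 69) = 52,283.22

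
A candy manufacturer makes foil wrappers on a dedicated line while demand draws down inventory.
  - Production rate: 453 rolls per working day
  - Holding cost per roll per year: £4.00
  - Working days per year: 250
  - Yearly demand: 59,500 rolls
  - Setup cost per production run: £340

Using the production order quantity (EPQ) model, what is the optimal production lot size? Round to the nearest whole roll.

Daily demand d = 59,500/250 = 238.000; p = 453; 1 − d/p = 0.47461
EPQ = √(2DS / (H(1 − d/p)))
    = √(2 × 59,500 × 340 / (4 × 0.47461)) ≈ 4,616.50

4,616 rolls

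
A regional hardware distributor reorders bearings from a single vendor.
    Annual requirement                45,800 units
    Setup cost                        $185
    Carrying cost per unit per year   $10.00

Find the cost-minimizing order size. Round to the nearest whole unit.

Optimal lot size Q* = (2 × 45,800 × $185 / $10)^½ ≈ 1,301.77

1,302 units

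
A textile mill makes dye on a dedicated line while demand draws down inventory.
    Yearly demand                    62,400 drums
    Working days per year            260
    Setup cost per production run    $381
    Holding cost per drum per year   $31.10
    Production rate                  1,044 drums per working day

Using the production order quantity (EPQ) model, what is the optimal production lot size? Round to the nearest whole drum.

1,409 drums

d = 62,400/260 = 240.0000 drums/day;  effective holding cost H(1 − d/p) = 31.1·(1 − 240.0000/1044) = 23.95057
Q* = √(2DS / H_eff) = √(2·62,400·381 / 23.95057) ≈ 1,409.00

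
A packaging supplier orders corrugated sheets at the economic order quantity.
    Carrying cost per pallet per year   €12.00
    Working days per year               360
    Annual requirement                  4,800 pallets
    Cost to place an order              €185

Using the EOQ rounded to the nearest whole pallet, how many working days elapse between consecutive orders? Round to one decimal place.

28.9 days

EOQ = √(2DS/H) = √(2 × 4,800 × 185 / 12)
    = √(148,000.00) ≈ 384.71 → Q = 385 pallets
Days between orders = 360 / (D/Q) = 360 / 12.468 ≈ 28.875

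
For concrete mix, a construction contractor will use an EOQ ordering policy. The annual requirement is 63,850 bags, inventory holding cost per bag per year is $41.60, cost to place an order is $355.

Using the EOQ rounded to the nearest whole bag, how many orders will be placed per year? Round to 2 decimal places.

Q* = √(2·D·S / H) = √(2·63,850·355 / 41.6) = √1,089,747.6 ≈ 1,043.91 → Q = 1,044
Orders per year = D/Q = 63,850 / 1,044 = 61.159

61.16 orders per year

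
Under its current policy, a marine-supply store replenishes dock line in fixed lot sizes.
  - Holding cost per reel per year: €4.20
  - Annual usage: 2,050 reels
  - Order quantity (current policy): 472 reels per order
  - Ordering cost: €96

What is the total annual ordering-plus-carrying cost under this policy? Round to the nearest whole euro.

Orders/yr = 2,050/472 = 4.343; ordering cost = 4.343 × €96 = €416.95
Average inventory = 472/2 = 236; holding cost = 236 × €4.2 = €991.20
Total = €416.95 + €991.20 = €1,408.15

€1,408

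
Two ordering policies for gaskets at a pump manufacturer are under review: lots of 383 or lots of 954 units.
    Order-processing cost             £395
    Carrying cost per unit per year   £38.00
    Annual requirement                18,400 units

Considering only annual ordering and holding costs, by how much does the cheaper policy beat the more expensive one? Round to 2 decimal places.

Annual cost at Q: ordering D·S/Q plus holding Q·H/2.
TC(383) = (18,400/383)×395 + (383/2)×38 = £26,253.50
TC(954) = (18,400/954)×395 + (954/2)×38 = £25,744.45
Lots of 954 are cheaper by £509.05.

£509.05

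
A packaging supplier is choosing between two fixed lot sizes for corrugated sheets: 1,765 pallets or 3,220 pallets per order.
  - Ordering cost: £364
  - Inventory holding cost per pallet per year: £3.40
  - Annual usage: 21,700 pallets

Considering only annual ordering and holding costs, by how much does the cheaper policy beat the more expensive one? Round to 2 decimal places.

£451.30

TC(Q) = (D/Q)S + (Q/2)H
TC(1,765) = (21,700/1,765)×364 + (1,765/2)×3.4 = £7,475.74
TC(3,220) = (21,700/3,220)×364 + (3,220/2)×3.4 = £7,927.04
Cheaper: Q = 1,765.  Difference = £451.30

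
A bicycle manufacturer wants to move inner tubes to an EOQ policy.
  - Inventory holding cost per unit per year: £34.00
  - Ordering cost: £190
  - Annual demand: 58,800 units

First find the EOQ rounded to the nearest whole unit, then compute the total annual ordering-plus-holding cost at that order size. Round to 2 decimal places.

2DS/H = 2·58,800·190/34 = 657,176.47
EOQ = √657,176.47 ≈ 810.66 → Q = 811 units
Orders/yr = 58,800/811 = 72.503; ordering cost = 72.503 × £190 = £13,775.59
Average inventory = 811/2 = 405.5; holding cost = 405.5 × £34 = £13,787.00
Total = £13,775.59 + £13,787.00 = £27,562.59

£27,562.59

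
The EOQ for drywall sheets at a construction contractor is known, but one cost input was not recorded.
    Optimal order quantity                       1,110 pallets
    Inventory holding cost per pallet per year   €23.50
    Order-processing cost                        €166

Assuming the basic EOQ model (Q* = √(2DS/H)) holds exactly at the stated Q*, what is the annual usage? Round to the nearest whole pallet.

Since Q* = (2DS/H)^½, squaring gives Q*²·H = 2DS.
D = Q²H / (2S) = 1,110² × 23.5 / (2 × 166) = 87,211.90

87,212 pallets per year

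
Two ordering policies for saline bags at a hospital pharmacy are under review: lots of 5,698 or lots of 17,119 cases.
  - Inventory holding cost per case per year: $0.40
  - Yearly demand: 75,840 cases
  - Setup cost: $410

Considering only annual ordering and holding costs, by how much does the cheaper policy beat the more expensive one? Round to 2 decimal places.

TC(Q) = (D/Q)S + (Q/2)H
TC(5,698) = (75,840/5,698)×410 + (5,698/2)×0.4 = $6,596.67
TC(17,119) = (75,840/17,119)×410 + (17,119/2)×0.4 = $5,240.17
|ΔTC| = |$6,596.67 − $5,240.17| = $1,356.50

$1,356.50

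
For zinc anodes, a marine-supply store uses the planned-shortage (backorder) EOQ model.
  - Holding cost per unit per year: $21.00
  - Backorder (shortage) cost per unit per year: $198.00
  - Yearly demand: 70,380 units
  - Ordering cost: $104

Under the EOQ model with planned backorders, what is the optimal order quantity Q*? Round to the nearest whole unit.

Q* = √(2DS/H) · √((H + b)/b)
   = √(2 × 70,380 × 104 / 21) · √((21 + 198) / 198)
   = 834.923 × 1.0517 ≈ 878.08

878 units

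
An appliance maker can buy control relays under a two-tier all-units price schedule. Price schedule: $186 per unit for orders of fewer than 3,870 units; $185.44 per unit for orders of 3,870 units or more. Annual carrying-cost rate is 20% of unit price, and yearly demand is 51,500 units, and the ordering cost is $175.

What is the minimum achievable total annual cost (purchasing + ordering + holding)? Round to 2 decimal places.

$9,604,894.59

H₁ = 20%×$186 = $37.2000;  H₂ = 20%×$185.44 = $37.0880
EOQ₁ = √(2×51,500×175/37.2000) = 696.09  (< 3,870, feasible at tier 1)
EOQ₂ = √(2×51,500×175/37.0880) = 697.14  (< 3,870 → use Q = 3,870 at tier-2 price)
TC(tier 1 (EOQ₁), Q≈696.1) = $9,604,894.59
TC(tier 2, Q≈3,870.0) = $9,624,254.09
Minimum at tier 1 (EOQ₁): $9,604,894.59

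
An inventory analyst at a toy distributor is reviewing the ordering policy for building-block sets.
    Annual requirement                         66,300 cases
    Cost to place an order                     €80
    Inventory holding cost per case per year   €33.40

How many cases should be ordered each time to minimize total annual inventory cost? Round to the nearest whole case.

564 cases

EOQ = √(2DS/H) = √(2 × 66,300 × 80 / 33.4)
    = √(317,604.79) ≈ 563.56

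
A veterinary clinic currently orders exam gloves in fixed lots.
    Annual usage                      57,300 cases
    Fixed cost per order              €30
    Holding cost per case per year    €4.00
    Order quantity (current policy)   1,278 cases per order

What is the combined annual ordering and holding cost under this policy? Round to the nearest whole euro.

Orders/yr = 57,300/1,278 = 44.836; ordering cost = 44.836 × €30 = €1,345.07
Average inventory = 1,278/2 = 639; holding cost = 639 × €4 = €2,556.00
Total = €1,345.07 + €2,556.00 = €3,901.07

€3,901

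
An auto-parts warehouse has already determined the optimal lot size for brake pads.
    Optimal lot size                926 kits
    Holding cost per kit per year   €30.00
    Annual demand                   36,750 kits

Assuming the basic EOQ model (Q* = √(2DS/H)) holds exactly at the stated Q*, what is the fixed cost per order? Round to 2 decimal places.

EOQ relation: Q² = 2DS/H, so rearrange for the unknown.
S = Q²H / (2D) = 926² × 30 / (2 × 36,750) = 349.9902

€349.99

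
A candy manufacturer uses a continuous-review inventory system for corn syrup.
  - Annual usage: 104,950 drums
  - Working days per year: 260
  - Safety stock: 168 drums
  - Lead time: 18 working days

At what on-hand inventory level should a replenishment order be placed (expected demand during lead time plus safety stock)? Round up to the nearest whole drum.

7,434 drums

Daily demand d = 104,950 / 260 = 403.654 drums/day
Demand during lead time = 403.654 × 18 = 7,265.77
Reorder point = 7,265.77 + 168 = 7,433.77 → round up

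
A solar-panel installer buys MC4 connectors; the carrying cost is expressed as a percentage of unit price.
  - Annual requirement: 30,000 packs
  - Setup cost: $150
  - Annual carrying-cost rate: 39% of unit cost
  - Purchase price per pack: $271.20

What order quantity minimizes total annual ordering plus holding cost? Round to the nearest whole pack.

Carrying cost H = $271.2 × 39% = $105.7680/pack/yr
EOQ = √(2DS/H) = √(2 × 30,000 × 150 / 105.768)
    = √(85,091.90) ≈ 291.71

292 packs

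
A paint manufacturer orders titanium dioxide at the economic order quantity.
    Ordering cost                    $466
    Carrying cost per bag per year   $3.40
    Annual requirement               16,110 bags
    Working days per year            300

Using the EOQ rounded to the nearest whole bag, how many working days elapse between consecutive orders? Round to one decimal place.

Q* = √(2·D·S / H) = √(2·16,110·466 / 3.4) = √4,416,035.3 ≈ 2,101.44 → Q = 2,101 bags
Days between orders = 300 / (D/Q) = 300 / 7.668 ≈ 39.125

39.1 days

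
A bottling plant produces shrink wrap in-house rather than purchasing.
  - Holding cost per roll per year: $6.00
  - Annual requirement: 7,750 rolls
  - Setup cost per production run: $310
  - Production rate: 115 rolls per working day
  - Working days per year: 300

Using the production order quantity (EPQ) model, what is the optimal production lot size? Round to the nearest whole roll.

Daily demand d = 7,750/300 = 25.833; p = 115; 1 − d/p = 0.77536
EPQ = √(2DS / (H(1 − d/p)))
    = √(2 × 7,750 × 310 / (6 × 0.77536)) ≈ 1,016.29

1,016 rolls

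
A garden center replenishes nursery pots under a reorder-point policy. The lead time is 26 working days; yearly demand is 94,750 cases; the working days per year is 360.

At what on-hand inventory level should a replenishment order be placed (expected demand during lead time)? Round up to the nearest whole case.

6,844 cases

Daily demand d = 94,750 / 360 = 263.194 cases/day
Demand during lead time = 263.194 × 26 = 6,843.06
Reorder point = 6,843.06 → round up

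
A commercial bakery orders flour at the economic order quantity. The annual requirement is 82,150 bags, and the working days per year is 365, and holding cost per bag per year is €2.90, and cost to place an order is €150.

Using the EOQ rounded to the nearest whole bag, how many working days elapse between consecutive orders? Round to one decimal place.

13.0 days

2DS/H = 2·82,150·150/2.9 = 8,498,275.86
EOQ = √8,498,275.86 ≈ 2,915.18 → Q = 2,915 bags
T = Q/D × 365 days = 2,915/82,150 × 365 = 12.952 days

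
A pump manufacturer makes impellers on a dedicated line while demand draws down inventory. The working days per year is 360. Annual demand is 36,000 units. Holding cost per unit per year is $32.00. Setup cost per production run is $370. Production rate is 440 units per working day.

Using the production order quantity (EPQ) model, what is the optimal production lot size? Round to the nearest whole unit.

d = 36,000/360 = 100.0000 units/day;  effective holding cost H(1 − d/p) = 32·(1 − 100.0000/440) = 24.72727
Q* = √(2DS / H_eff) = √(2·36,000·370 / 24.72727) ≈ 1,037.96

1,038 units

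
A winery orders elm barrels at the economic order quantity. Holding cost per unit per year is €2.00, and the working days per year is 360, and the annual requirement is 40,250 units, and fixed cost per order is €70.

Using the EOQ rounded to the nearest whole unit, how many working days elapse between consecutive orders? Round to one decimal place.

Q* = √(2·D·S / H) = √(2·40,250·70 / 2) = √2,817,500.0 ≈ 1,678.54 → Q = 1,679 units
T = Q/D × 360 days = 1,679/40,250 × 360 = 15.017 days

15.0 days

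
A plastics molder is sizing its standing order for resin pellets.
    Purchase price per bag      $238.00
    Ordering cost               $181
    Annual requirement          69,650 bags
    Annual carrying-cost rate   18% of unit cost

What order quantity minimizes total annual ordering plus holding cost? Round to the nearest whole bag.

H = i·C = 0.18 × $238 = $42.8400 per bag-year
Optimal lot size Q* = (2 × 69,650 × $181 / $42.84)^½ ≈ 767.17

767 bags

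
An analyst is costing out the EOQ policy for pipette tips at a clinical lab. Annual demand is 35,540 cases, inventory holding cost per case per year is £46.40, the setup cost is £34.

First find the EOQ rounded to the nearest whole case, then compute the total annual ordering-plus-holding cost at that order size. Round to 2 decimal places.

£10,589.42

EOQ = √(2DS/H) = √(2 × 35,540 × 34 / 46.4)
    = √(52,084.48) ≈ 228.22 → Q = 228 cases
Ordering: D/Q × S = 35,540/228 × £34 = £5,299.82
Holding:  Q/2 × H = 228/2 × £46.4 = £5,289.60
Total = £5,299.82 + £5,289.60 = £10,589.42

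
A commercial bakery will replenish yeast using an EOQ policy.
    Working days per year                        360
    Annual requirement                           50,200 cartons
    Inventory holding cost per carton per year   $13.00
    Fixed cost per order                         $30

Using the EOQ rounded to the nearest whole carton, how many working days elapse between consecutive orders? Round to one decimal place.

3.4 days

Q* = √(2·D·S / H) = √(2·50,200·30 / 13) = √231,692.3 ≈ 481.34 → Q = 481 cartons
Days between orders = 360 / (D/Q) = 360 / 104.366 ≈ 3.449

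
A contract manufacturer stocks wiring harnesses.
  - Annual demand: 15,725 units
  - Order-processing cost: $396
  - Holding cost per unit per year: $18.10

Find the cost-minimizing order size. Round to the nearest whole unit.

830 units

2DS/H = 2·15,725·396/18.1 = 688,077.35
EOQ = √688,077.35 ≈ 829.50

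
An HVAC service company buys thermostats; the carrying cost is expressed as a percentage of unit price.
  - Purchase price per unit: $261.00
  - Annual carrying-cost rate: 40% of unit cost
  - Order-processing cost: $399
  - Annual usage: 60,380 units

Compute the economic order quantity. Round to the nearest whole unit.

679 units

Holding cost per unit per year: H = 40% × $261 = $104.4000
2DS/H = 2·60,380·399/104.4 = 461,525.29
EOQ = √461,525.29 ≈ 679.36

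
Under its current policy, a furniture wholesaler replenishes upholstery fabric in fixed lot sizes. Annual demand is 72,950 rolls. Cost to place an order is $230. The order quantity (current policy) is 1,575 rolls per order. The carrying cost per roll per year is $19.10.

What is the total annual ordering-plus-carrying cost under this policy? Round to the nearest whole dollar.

Ordering: D/Q × S = 72,950/1,575 × $230 = $10,653.02
Holding:  Q/2 × H = 1,575/2 × $19.1 = $15,041.25
Total = $10,653.02 + $15,041.25 = $25,694.27

$25,694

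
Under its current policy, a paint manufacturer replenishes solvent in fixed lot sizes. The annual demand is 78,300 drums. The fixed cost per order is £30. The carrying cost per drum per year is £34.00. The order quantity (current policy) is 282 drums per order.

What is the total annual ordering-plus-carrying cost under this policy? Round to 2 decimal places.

Ordering: D/Q × S = 78,300/282 × £30 = £8,329.79
Holding:  Q/2 × H = 282/2 × £34 = £4,794.00
Total = £8,329.79 + £4,794.00 = £13,123.79

£13,123.79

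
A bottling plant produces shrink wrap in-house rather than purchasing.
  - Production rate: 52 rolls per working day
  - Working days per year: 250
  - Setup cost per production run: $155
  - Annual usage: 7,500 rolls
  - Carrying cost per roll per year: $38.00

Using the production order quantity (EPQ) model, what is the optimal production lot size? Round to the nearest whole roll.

d = 7,500/250 = 30.0000 rolls/day;  effective holding cost H(1 − d/p) = 38·(1 − 30.0000/52) = 16.07692
Q* = √(2DS / H_eff) = √(2·7,500·155 / 16.07692) ≈ 380.29

380 rolls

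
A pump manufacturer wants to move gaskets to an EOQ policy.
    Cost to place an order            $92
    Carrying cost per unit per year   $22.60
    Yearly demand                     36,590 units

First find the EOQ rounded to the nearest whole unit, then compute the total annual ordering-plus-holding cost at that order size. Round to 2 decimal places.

Q* = √(2·D·S / H) = √(2·36,590·92 / 22.6) = √297,900.9 ≈ 545.80 → Q = 546 units
Orders/yr = 36,590/546 = 67.015; ordering cost = 67.015 × $92 = $6,165.35
Average inventory = 546/2 = 273; holding cost = 273 × $22.6 = $6,169.80
Total = $6,165.35 + $6,169.80 = $12,335.15

$12,335.15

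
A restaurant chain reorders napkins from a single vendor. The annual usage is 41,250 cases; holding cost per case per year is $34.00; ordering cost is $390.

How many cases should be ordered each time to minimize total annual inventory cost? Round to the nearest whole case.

Optimal lot size Q* = (2 × 41,250 × $390 / $34)^½ ≈ 972.79

973 cases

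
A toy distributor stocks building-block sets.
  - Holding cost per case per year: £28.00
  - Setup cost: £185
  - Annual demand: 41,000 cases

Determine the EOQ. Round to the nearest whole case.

736 cases

Optimal lot size Q* = (2 × 41,000 × £185 / £28)^½ ≈ 736.06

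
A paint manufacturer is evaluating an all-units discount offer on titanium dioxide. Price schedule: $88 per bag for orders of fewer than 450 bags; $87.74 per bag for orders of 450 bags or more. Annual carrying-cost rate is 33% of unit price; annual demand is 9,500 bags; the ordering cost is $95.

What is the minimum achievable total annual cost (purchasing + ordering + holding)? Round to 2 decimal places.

H₁ = 33%×$88 = $29.0400;  H₂ = 33%×$87.74 = $28.9542
EOQ₁ = √(2×9,500×95/29.0400) = 249.31  (< 450, feasible at tier 1)
EOQ₂ = √(2×9,500×95/28.9542) = 249.68  (< 450 → use Q = 450 at tier-2 price)
TC(tier 1 (EOQ₁), Q≈249.3) = $843,239.97
TC(tier 2, Q≈450.0) = $842,050.25
Minimum at tier 2: $842,050.25

$842,050.25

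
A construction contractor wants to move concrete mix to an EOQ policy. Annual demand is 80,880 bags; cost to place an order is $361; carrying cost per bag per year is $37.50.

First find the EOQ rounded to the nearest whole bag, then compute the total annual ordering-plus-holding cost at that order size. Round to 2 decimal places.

2DS/H = 2·80,880·361/37.5 = 1,557,209.60
EOQ = √1,557,209.60 ≈ 1,247.88 → Q = 1,248 bags
Annual ordering cost = (D/Q)·S = (80,880/1,248) × 361 = $23,395.58
Annual holding cost  = (Q/2)·H = (1,248/2) × 37.5 = $23,400.00
Total = $23,395.58 + $23,400.00 = $46,795.58

$46,795.58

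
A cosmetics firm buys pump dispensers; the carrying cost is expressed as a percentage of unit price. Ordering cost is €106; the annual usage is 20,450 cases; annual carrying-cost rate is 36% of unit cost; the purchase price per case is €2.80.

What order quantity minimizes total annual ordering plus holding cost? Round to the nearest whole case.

Carrying cost H = €2.8 × 36% = €1.0080/case/yr
2DS/H = 2·20,450·106/1.008 = 4,300,992.06
EOQ = √4,300,992.06 ≈ 2,073.88

2,074 cases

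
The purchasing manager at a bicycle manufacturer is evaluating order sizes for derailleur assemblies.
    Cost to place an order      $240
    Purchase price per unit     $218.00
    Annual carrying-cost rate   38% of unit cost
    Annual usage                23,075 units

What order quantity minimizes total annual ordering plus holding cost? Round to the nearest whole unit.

Carrying cost H = $218 × 38% = $82.8400/unit/yr
EOQ = √(2DS/H) = √(2 × 23,075 × 240 / 82.84)
    = √(133,703.52) ≈ 365.65

366 units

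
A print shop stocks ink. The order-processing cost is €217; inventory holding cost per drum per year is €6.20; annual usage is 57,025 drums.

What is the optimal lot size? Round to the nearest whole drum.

1,998 drums

EOQ = √(2DS/H) = √(2 × 57,025 × 217 / 6.2)
    = √(3,991,750.00) ≈ 1,997.94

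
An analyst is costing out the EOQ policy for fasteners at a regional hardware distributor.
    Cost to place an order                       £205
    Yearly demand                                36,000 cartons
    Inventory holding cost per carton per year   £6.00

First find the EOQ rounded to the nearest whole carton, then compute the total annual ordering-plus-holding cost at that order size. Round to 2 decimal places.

£9,410.63

Q* = √(2·D·S / H) = √(2·36,000·205 / 6) = √2,460,000.0 ≈ 1,568.44 → Q = 1,568 cartons
Annual ordering cost = (D/Q)·S = (36,000/1,568) × 205 = £4,706.63
Annual holding cost  = (Q/2)·H = (1,568/2) × 6 = £4,704.00
Total = £4,706.63 + £4,704.00 = £9,410.63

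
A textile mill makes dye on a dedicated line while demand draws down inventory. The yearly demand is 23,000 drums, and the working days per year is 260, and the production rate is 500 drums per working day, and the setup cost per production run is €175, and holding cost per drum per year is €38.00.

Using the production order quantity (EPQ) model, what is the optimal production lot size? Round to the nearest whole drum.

Daily demand d = 23,000/260 = 88.462; p = 500; 1 − d/p = 0.82308
EPQ = √(2DS / (H(1 − d/p)))
    = √(2 × 23,000 × 175 / (38 × 0.82308)) ≈ 507.32

507 drums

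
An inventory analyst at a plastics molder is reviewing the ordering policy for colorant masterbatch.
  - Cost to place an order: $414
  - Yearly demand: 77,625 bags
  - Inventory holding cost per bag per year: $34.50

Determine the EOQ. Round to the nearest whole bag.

1,365 bags

Optimal lot size Q* = (2 × 77,625 × $414 / $34.5)^½ ≈ 1,364.92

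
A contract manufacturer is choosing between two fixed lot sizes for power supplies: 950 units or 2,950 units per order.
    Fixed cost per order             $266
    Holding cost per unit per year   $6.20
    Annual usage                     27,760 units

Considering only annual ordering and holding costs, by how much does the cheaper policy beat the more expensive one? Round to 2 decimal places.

$930.31

Annual cost at Q: ordering D·S/Q plus holding Q·H/2.
TC(950) = (27,760/950)×266 + (950/2)×6.2 = $10,717.80
TC(2,950) = (27,760/2,950)×266 + (2,950/2)×6.2 = $11,648.11
Lots of 950 are cheaper by $930.31.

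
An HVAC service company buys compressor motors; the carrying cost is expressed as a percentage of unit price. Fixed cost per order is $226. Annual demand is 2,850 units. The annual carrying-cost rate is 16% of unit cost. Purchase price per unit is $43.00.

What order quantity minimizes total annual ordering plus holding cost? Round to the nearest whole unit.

H = i·C = 0.16 × $43 = $6.8800 per unit-year
EOQ = √(2DS/H) = √(2 × 2,850 × 226 / 6.88)
    = √(187,238.37) ≈ 432.71

433 units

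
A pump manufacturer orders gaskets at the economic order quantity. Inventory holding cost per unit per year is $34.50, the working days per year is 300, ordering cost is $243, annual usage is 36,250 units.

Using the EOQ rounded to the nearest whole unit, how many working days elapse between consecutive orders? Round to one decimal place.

EOQ = √(2DS/H) = √(2 × 36,250 × 243 / 34.5)
    = √(510,652.17) ≈ 714.60 → Q = 715 units
T = Q/D × 300 days = 715/36,250 × 300 = 5.917 days

5.9 days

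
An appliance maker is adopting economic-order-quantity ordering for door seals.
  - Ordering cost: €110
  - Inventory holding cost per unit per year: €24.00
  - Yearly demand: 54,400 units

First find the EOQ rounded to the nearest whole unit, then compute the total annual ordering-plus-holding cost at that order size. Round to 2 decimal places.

€16,947.92

2DS/H = 2·54,400·110/24 = 498,666.67
EOQ = √498,666.67 ≈ 706.16 → Q = 706 units
Annual ordering cost = (D/Q)·S = (54,400/706) × 110 = €8,475.92
Annual holding cost  = (Q/2)·H = (706/2) × 24 = €8,472.00
Total = €8,475.92 + €8,472.00 = €16,947.92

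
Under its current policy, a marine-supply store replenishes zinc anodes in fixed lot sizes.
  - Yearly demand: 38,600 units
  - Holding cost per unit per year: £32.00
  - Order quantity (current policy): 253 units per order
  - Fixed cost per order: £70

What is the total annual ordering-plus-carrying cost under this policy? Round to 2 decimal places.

Annual ordering cost = (D/Q)·S = (38,600/253) × 70 = £10,679.84
Annual holding cost  = (Q/2)·H = (253/2) × 32 = £4,048.00
Total = £10,679.84 + £4,048.00 = £14,727.84

£14,727.84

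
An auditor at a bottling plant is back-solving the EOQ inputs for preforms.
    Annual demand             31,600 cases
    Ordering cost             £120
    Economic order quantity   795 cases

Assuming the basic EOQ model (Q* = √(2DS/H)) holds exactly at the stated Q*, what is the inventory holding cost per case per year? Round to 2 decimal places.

£12.00

EOQ relation: Q² = 2DS/H, so rearrange for the unknown.
H = 2DS / Q² = 2 × 31,600 × 120 / 795² = 11.9995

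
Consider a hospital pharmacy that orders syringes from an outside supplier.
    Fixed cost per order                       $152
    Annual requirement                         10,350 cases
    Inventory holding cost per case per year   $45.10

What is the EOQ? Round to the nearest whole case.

Optimal lot size Q* = (2 × 10,350 × $152 / $45.1)^½ ≈ 264.13

264 cases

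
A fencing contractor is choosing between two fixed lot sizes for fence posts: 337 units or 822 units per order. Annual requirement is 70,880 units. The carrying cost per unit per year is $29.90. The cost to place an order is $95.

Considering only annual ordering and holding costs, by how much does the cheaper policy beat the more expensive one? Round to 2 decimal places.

$4,538.53

For each Q, cost = (D/Q)·S + (Q/2)·H.
TC(337) = (70,880/337)×95 + (337/2)×29.9 = $25,019.16
TC(822) = (70,880/822)×95 + (822/2)×29.9 = $20,480.63
|ΔTC| = |$25,019.16 − $20,480.63| = $4,538.53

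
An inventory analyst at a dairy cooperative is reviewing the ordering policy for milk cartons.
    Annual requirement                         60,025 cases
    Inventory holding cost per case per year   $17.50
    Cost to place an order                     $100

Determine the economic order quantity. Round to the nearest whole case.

EOQ = √(2DS/H) = √(2 × 60,025 × 100 / 17.5)
    = √(686,000.00) ≈ 828.25

828 cases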